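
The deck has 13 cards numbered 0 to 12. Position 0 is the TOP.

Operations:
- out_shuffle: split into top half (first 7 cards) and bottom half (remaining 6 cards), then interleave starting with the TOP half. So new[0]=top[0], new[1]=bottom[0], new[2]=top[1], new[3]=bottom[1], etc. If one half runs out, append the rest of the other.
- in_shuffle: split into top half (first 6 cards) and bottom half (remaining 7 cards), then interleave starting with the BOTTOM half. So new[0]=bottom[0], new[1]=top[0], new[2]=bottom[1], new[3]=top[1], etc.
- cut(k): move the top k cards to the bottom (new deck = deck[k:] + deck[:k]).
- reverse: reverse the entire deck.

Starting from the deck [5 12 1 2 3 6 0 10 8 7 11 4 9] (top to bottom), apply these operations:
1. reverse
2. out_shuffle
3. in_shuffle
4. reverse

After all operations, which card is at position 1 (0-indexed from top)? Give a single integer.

After op 1 (reverse): [9 4 11 7 8 10 0 6 3 2 1 12 5]
After op 2 (out_shuffle): [9 6 4 3 11 2 7 1 8 12 10 5 0]
After op 3 (in_shuffle): [7 9 1 6 8 4 12 3 10 11 5 2 0]
After op 4 (reverse): [0 2 5 11 10 3 12 4 8 6 1 9 7]
Position 1: card 2.

Answer: 2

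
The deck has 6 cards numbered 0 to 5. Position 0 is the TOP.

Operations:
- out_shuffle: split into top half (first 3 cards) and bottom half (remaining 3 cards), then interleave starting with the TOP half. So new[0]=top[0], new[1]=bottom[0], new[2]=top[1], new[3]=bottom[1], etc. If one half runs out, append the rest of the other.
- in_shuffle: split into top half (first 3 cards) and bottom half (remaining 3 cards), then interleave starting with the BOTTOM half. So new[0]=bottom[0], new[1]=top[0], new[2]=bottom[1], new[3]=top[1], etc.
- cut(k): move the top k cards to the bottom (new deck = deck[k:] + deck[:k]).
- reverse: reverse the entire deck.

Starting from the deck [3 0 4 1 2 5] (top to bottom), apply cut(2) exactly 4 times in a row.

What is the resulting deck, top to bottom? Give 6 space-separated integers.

Answer: 4 1 2 5 3 0

Derivation:
After op 1 (cut(2)): [4 1 2 5 3 0]
After op 2 (cut(2)): [2 5 3 0 4 1]
After op 3 (cut(2)): [3 0 4 1 2 5]
After op 4 (cut(2)): [4 1 2 5 3 0]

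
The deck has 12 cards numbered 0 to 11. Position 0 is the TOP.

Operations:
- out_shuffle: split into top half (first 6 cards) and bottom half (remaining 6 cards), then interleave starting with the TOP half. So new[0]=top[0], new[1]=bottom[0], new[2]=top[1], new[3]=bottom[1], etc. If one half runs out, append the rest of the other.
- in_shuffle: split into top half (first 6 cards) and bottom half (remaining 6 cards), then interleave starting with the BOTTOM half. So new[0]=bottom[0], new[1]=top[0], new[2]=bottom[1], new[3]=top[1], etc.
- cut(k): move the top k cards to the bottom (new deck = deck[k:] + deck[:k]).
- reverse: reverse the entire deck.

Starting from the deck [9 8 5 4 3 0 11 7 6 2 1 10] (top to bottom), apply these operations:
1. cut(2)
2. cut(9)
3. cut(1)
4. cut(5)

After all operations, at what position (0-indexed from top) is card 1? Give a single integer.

After op 1 (cut(2)): [5 4 3 0 11 7 6 2 1 10 9 8]
After op 2 (cut(9)): [10 9 8 5 4 3 0 11 7 6 2 1]
After op 3 (cut(1)): [9 8 5 4 3 0 11 7 6 2 1 10]
After op 4 (cut(5)): [0 11 7 6 2 1 10 9 8 5 4 3]
Card 1 is at position 5.

Answer: 5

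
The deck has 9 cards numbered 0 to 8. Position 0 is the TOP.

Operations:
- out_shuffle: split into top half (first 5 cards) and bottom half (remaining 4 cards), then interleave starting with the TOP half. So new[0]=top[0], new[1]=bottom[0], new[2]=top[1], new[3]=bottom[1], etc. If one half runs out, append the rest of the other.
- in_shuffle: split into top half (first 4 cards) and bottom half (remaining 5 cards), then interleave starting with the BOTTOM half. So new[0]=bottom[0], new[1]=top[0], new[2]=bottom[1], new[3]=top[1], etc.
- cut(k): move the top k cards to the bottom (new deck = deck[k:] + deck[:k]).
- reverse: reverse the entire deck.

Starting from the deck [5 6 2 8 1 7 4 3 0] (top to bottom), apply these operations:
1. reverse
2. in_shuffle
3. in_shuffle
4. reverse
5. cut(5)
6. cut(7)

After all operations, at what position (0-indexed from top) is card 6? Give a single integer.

Answer: 1

Derivation:
After op 1 (reverse): [0 3 4 7 1 8 2 6 5]
After op 2 (in_shuffle): [1 0 8 3 2 4 6 7 5]
After op 3 (in_shuffle): [2 1 4 0 6 8 7 3 5]
After op 4 (reverse): [5 3 7 8 6 0 4 1 2]
After op 5 (cut(5)): [0 4 1 2 5 3 7 8 6]
After op 6 (cut(7)): [8 6 0 4 1 2 5 3 7]
Card 6 is at position 1.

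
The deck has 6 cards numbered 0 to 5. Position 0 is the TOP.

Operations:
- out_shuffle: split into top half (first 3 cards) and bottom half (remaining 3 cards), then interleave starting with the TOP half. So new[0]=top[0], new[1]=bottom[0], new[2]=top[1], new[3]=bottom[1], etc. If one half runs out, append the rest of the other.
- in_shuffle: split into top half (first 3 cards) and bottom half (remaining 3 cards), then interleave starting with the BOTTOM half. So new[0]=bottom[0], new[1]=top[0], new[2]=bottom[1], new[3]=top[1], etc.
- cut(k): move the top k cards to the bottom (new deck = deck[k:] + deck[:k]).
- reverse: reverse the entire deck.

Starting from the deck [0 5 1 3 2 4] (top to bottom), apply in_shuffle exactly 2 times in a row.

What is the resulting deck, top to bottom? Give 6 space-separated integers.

After op 1 (in_shuffle): [3 0 2 5 4 1]
After op 2 (in_shuffle): [5 3 4 0 1 2]

Answer: 5 3 4 0 1 2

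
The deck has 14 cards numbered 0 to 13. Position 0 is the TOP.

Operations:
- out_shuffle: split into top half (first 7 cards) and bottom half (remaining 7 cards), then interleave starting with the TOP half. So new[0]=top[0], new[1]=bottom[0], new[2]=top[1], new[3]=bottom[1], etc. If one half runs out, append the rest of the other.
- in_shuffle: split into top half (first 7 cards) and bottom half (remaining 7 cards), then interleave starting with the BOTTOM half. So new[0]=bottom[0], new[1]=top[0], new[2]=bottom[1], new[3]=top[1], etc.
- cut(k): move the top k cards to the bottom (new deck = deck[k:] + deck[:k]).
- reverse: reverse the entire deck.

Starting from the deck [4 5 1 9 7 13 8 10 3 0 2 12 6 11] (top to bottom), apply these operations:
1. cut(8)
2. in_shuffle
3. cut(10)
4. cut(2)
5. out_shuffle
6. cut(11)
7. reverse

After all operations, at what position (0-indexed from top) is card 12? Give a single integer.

Answer: 5

Derivation:
After op 1 (cut(8)): [3 0 2 12 6 11 4 5 1 9 7 13 8 10]
After op 2 (in_shuffle): [5 3 1 0 9 2 7 12 13 6 8 11 10 4]
After op 3 (cut(10)): [8 11 10 4 5 3 1 0 9 2 7 12 13 6]
After op 4 (cut(2)): [10 4 5 3 1 0 9 2 7 12 13 6 8 11]
After op 5 (out_shuffle): [10 2 4 7 5 12 3 13 1 6 0 8 9 11]
After op 6 (cut(11)): [8 9 11 10 2 4 7 5 12 3 13 1 6 0]
After op 7 (reverse): [0 6 1 13 3 12 5 7 4 2 10 11 9 8]
Card 12 is at position 5.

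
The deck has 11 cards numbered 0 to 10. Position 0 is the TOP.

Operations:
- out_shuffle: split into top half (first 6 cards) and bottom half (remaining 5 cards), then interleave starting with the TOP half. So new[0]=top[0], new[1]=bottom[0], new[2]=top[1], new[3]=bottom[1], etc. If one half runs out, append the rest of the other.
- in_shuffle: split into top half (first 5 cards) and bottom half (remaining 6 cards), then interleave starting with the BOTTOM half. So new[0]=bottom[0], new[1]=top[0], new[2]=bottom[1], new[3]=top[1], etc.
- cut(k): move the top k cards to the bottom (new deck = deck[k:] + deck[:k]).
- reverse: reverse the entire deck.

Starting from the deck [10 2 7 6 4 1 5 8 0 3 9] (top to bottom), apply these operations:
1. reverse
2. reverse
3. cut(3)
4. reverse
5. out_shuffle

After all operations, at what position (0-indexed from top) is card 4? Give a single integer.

After op 1 (reverse): [9 3 0 8 5 1 4 6 7 2 10]
After op 2 (reverse): [10 2 7 6 4 1 5 8 0 3 9]
After op 3 (cut(3)): [6 4 1 5 8 0 3 9 10 2 7]
After op 4 (reverse): [7 2 10 9 3 0 8 5 1 4 6]
After op 5 (out_shuffle): [7 8 2 5 10 1 9 4 3 6 0]
Card 4 is at position 7.

Answer: 7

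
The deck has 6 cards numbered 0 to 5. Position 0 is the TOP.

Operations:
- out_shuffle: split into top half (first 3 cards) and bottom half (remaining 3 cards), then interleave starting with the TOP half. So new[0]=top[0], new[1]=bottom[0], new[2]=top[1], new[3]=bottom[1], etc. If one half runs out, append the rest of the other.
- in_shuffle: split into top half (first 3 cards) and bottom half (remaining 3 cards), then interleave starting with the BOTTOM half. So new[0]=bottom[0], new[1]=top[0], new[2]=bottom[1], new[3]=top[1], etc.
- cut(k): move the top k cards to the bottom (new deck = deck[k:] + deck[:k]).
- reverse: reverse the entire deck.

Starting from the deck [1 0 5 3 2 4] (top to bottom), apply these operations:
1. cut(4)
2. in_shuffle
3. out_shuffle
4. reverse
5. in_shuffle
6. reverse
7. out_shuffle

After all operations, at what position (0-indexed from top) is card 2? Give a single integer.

Answer: 5

Derivation:
After op 1 (cut(4)): [2 4 1 0 5 3]
After op 2 (in_shuffle): [0 2 5 4 3 1]
After op 3 (out_shuffle): [0 4 2 3 5 1]
After op 4 (reverse): [1 5 3 2 4 0]
After op 5 (in_shuffle): [2 1 4 5 0 3]
After op 6 (reverse): [3 0 5 4 1 2]
After op 7 (out_shuffle): [3 4 0 1 5 2]
Card 2 is at position 5.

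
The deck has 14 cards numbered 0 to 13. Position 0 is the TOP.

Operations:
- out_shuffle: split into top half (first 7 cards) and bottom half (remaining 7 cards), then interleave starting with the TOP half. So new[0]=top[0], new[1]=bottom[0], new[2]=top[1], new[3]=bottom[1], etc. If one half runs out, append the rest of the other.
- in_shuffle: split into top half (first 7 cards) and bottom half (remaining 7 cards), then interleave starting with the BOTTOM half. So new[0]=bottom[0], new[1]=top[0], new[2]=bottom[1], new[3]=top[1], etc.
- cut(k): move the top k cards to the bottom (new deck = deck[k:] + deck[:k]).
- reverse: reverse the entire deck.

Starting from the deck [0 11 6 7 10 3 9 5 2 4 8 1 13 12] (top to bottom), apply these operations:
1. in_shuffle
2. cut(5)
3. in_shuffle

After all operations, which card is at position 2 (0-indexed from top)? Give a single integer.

After op 1 (in_shuffle): [5 0 2 11 4 6 8 7 1 10 13 3 12 9]
After op 2 (cut(5)): [6 8 7 1 10 13 3 12 9 5 0 2 11 4]
After op 3 (in_shuffle): [12 6 9 8 5 7 0 1 2 10 11 13 4 3]
Position 2: card 9.

Answer: 9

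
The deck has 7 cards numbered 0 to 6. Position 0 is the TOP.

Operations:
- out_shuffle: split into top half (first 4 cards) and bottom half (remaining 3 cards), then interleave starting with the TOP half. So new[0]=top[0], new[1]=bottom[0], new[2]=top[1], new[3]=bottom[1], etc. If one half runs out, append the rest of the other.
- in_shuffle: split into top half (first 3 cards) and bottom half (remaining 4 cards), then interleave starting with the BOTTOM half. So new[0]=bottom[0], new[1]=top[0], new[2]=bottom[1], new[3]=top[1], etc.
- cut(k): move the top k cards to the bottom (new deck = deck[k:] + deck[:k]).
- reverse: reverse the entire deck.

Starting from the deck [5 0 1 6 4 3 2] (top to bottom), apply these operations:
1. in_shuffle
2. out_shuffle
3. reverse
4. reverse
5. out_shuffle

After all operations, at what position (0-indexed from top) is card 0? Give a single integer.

Answer: 5

Derivation:
After op 1 (in_shuffle): [6 5 4 0 3 1 2]
After op 2 (out_shuffle): [6 3 5 1 4 2 0]
After op 3 (reverse): [0 2 4 1 5 3 6]
After op 4 (reverse): [6 3 5 1 4 2 0]
After op 5 (out_shuffle): [6 4 3 2 5 0 1]
Card 0 is at position 5.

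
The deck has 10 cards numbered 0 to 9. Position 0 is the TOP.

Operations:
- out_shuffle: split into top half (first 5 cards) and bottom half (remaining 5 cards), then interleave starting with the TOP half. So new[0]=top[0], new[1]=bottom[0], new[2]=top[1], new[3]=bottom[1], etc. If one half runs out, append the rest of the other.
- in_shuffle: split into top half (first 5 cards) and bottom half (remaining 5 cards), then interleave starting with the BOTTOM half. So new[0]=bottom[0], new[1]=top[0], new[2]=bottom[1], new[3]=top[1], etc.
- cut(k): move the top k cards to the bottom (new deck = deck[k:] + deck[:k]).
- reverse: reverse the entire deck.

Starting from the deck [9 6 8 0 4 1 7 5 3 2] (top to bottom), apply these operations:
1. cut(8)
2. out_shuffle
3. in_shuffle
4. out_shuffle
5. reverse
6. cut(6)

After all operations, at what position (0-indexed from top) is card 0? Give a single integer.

Answer: 7

Derivation:
After op 1 (cut(8)): [3 2 9 6 8 0 4 1 7 5]
After op 2 (out_shuffle): [3 0 2 4 9 1 6 7 8 5]
After op 3 (in_shuffle): [1 3 6 0 7 2 8 4 5 9]
After op 4 (out_shuffle): [1 2 3 8 6 4 0 5 7 9]
After op 5 (reverse): [9 7 5 0 4 6 8 3 2 1]
After op 6 (cut(6)): [8 3 2 1 9 7 5 0 4 6]
Card 0 is at position 7.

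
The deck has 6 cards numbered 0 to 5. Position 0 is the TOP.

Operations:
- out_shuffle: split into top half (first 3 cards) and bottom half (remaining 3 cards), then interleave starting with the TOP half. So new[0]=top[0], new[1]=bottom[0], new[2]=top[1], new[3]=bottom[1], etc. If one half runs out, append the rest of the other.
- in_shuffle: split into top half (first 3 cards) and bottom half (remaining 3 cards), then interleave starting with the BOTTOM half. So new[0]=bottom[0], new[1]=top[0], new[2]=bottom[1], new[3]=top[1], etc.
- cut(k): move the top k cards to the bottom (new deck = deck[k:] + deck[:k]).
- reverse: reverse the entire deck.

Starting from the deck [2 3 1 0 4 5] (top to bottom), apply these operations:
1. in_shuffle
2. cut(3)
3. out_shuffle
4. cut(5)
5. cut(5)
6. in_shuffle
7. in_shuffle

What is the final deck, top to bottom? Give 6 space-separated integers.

After op 1 (in_shuffle): [0 2 4 3 5 1]
After op 2 (cut(3)): [3 5 1 0 2 4]
After op 3 (out_shuffle): [3 0 5 2 1 4]
After op 4 (cut(5)): [4 3 0 5 2 1]
After op 5 (cut(5)): [1 4 3 0 5 2]
After op 6 (in_shuffle): [0 1 5 4 2 3]
After op 7 (in_shuffle): [4 0 2 1 3 5]

Answer: 4 0 2 1 3 5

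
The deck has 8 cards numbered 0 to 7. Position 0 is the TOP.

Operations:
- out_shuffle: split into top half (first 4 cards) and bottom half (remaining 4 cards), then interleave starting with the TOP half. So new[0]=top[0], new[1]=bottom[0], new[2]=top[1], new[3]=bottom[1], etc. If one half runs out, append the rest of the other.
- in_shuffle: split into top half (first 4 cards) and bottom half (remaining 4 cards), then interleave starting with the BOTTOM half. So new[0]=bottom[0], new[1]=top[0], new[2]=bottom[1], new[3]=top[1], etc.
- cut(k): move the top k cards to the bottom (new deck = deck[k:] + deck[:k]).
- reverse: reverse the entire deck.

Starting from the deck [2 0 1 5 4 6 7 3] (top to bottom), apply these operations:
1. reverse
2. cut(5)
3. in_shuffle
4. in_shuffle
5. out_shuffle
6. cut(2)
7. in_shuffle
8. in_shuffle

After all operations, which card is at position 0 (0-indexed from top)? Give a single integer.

After op 1 (reverse): [3 7 6 4 5 1 0 2]
After op 2 (cut(5)): [1 0 2 3 7 6 4 5]
After op 3 (in_shuffle): [7 1 6 0 4 2 5 3]
After op 4 (in_shuffle): [4 7 2 1 5 6 3 0]
After op 5 (out_shuffle): [4 5 7 6 2 3 1 0]
After op 6 (cut(2)): [7 6 2 3 1 0 4 5]
After op 7 (in_shuffle): [1 7 0 6 4 2 5 3]
After op 8 (in_shuffle): [4 1 2 7 5 0 3 6]
Position 0: card 4.

Answer: 4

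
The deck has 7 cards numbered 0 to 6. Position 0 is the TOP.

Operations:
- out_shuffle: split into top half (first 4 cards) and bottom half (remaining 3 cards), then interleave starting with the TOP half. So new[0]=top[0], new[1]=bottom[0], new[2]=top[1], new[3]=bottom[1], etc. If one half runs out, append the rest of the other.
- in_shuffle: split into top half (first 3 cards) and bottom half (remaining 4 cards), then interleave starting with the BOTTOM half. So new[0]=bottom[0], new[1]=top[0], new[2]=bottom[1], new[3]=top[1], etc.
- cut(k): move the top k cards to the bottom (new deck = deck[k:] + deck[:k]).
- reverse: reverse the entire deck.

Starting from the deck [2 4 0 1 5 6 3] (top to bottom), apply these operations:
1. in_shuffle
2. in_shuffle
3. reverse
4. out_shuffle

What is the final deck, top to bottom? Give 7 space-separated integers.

After op 1 (in_shuffle): [1 2 5 4 6 0 3]
After op 2 (in_shuffle): [4 1 6 2 0 5 3]
After op 3 (reverse): [3 5 0 2 6 1 4]
After op 4 (out_shuffle): [3 6 5 1 0 4 2]

Answer: 3 6 5 1 0 4 2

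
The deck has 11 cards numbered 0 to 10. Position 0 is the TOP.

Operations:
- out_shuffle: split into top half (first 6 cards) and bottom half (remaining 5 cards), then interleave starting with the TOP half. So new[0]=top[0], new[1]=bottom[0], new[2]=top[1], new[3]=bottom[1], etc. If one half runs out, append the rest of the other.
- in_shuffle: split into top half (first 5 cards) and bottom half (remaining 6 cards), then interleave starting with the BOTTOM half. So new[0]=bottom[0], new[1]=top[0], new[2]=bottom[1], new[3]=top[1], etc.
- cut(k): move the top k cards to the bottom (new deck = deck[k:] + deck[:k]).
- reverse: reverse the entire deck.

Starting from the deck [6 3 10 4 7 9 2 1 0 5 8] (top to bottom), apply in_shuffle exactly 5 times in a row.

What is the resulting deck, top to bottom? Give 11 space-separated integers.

Answer: 5 0 1 2 9 7 4 10 3 6 8

Derivation:
After op 1 (in_shuffle): [9 6 2 3 1 10 0 4 5 7 8]
After op 2 (in_shuffle): [10 9 0 6 4 2 5 3 7 1 8]
After op 3 (in_shuffle): [2 10 5 9 3 0 7 6 1 4 8]
After op 4 (in_shuffle): [0 2 7 10 6 5 1 9 4 3 8]
After op 5 (in_shuffle): [5 0 1 2 9 7 4 10 3 6 8]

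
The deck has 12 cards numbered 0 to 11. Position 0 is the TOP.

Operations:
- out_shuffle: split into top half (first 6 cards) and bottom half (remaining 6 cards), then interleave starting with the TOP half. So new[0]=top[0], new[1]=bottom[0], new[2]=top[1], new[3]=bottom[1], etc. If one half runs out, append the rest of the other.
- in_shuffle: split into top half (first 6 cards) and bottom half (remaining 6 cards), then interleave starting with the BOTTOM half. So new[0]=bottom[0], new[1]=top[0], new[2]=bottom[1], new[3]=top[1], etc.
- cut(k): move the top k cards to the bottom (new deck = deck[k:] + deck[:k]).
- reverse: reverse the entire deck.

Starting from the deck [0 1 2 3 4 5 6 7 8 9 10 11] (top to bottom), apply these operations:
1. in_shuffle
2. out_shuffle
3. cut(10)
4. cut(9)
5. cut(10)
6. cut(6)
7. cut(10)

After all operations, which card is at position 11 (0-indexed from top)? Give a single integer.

Answer: 8

Derivation:
After op 1 (in_shuffle): [6 0 7 1 8 2 9 3 10 4 11 5]
After op 2 (out_shuffle): [6 9 0 3 7 10 1 4 8 11 2 5]
After op 3 (cut(10)): [2 5 6 9 0 3 7 10 1 4 8 11]
After op 4 (cut(9)): [4 8 11 2 5 6 9 0 3 7 10 1]
After op 5 (cut(10)): [10 1 4 8 11 2 5 6 9 0 3 7]
After op 6 (cut(6)): [5 6 9 0 3 7 10 1 4 8 11 2]
After op 7 (cut(10)): [11 2 5 6 9 0 3 7 10 1 4 8]
Position 11: card 8.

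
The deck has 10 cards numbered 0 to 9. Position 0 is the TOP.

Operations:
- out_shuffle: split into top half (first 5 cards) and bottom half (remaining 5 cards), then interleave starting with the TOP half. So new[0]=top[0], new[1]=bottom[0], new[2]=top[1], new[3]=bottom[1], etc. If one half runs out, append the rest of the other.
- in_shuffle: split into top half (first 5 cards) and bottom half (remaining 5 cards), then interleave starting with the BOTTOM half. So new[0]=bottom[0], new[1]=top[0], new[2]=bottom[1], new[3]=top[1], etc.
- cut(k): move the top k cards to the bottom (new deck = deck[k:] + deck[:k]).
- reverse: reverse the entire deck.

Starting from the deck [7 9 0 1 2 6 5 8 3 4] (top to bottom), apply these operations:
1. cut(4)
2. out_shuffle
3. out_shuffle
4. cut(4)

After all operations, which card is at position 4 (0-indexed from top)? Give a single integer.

After op 1 (cut(4)): [2 6 5 8 3 4 7 9 0 1]
After op 2 (out_shuffle): [2 4 6 7 5 9 8 0 3 1]
After op 3 (out_shuffle): [2 9 4 8 6 0 7 3 5 1]
After op 4 (cut(4)): [6 0 7 3 5 1 2 9 4 8]
Position 4: card 5.

Answer: 5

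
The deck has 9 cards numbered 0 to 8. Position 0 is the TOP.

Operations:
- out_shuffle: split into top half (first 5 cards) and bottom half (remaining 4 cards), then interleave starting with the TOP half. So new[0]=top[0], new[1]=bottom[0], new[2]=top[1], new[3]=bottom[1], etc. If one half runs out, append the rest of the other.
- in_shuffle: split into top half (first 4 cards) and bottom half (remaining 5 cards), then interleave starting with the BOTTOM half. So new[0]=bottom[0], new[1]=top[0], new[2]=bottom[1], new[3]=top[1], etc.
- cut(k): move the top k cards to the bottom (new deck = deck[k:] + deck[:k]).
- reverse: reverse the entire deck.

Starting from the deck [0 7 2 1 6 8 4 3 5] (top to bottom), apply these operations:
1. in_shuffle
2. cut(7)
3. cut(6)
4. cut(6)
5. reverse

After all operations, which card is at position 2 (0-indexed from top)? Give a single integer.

Answer: 1

Derivation:
After op 1 (in_shuffle): [6 0 8 7 4 2 3 1 5]
After op 2 (cut(7)): [1 5 6 0 8 7 4 2 3]
After op 3 (cut(6)): [4 2 3 1 5 6 0 8 7]
After op 4 (cut(6)): [0 8 7 4 2 3 1 5 6]
After op 5 (reverse): [6 5 1 3 2 4 7 8 0]
Position 2: card 1.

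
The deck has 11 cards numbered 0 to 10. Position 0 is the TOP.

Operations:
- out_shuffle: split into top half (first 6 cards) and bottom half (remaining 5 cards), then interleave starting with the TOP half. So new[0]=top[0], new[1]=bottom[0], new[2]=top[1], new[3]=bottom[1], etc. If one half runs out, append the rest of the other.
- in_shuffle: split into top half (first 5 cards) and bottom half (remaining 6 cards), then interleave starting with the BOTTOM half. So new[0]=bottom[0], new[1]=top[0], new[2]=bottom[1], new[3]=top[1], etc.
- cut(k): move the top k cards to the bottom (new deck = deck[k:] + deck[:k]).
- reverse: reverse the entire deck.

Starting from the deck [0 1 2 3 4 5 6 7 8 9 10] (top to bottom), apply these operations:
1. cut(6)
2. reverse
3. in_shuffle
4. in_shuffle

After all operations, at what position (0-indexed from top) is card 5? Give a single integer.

After op 1 (cut(6)): [6 7 8 9 10 0 1 2 3 4 5]
After op 2 (reverse): [5 4 3 2 1 0 10 9 8 7 6]
After op 3 (in_shuffle): [0 5 10 4 9 3 8 2 7 1 6]
After op 4 (in_shuffle): [3 0 8 5 2 10 7 4 1 9 6]
Card 5 is at position 3.

Answer: 3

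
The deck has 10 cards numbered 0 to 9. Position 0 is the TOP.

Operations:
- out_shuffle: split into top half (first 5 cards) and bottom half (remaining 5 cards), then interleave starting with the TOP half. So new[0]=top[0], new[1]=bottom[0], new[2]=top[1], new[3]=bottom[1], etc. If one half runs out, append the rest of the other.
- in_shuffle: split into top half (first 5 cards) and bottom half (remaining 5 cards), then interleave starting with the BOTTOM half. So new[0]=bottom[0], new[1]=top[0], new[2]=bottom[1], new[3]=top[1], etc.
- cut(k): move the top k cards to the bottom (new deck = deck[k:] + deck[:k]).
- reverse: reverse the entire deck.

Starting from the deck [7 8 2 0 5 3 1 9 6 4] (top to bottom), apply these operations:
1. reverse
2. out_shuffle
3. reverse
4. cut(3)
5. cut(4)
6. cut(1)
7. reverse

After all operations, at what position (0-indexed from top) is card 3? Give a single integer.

After op 1 (reverse): [4 6 9 1 3 5 0 2 8 7]
After op 2 (out_shuffle): [4 5 6 0 9 2 1 8 3 7]
After op 3 (reverse): [7 3 8 1 2 9 0 6 5 4]
After op 4 (cut(3)): [1 2 9 0 6 5 4 7 3 8]
After op 5 (cut(4)): [6 5 4 7 3 8 1 2 9 0]
After op 6 (cut(1)): [5 4 7 3 8 1 2 9 0 6]
After op 7 (reverse): [6 0 9 2 1 8 3 7 4 5]
Card 3 is at position 6.

Answer: 6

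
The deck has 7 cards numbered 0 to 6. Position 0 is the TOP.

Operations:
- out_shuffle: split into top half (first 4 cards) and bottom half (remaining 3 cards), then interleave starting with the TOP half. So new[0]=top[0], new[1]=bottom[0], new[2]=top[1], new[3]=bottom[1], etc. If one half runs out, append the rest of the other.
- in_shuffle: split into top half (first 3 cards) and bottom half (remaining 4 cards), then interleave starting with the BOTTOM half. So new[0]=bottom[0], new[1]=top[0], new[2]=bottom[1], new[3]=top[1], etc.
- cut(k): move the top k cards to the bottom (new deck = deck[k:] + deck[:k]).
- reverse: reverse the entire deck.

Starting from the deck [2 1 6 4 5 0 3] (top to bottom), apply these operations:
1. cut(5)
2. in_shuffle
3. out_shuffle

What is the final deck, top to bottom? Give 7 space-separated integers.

Answer: 1 4 0 2 6 5 3

Derivation:
After op 1 (cut(5)): [0 3 2 1 6 4 5]
After op 2 (in_shuffle): [1 0 6 3 4 2 5]
After op 3 (out_shuffle): [1 4 0 2 6 5 3]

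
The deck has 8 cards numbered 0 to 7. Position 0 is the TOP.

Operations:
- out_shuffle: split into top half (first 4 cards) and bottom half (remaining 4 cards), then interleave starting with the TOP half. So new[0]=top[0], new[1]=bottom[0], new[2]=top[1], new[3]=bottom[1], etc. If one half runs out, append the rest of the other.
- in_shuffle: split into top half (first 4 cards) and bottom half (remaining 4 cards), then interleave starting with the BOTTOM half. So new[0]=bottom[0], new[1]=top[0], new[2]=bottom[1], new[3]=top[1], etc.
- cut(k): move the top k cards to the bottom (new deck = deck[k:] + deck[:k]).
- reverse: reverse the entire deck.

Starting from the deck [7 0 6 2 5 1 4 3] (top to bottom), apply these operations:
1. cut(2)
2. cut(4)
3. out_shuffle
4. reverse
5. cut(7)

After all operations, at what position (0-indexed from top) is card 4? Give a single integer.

After op 1 (cut(2)): [6 2 5 1 4 3 7 0]
After op 2 (cut(4)): [4 3 7 0 6 2 5 1]
After op 3 (out_shuffle): [4 6 3 2 7 5 0 1]
After op 4 (reverse): [1 0 5 7 2 3 6 4]
After op 5 (cut(7)): [4 1 0 5 7 2 3 6]
Card 4 is at position 0.

Answer: 0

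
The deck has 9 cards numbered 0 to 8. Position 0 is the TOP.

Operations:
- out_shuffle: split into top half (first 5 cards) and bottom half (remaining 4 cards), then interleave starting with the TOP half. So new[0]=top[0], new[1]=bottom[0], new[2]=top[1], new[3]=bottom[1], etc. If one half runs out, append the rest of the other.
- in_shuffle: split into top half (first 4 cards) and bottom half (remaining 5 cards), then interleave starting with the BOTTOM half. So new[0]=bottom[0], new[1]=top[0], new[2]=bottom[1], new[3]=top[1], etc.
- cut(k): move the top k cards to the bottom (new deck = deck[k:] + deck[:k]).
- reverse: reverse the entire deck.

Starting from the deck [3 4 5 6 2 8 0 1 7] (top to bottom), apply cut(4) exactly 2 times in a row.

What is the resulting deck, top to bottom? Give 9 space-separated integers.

Answer: 7 3 4 5 6 2 8 0 1

Derivation:
After op 1 (cut(4)): [2 8 0 1 7 3 4 5 6]
After op 2 (cut(4)): [7 3 4 5 6 2 8 0 1]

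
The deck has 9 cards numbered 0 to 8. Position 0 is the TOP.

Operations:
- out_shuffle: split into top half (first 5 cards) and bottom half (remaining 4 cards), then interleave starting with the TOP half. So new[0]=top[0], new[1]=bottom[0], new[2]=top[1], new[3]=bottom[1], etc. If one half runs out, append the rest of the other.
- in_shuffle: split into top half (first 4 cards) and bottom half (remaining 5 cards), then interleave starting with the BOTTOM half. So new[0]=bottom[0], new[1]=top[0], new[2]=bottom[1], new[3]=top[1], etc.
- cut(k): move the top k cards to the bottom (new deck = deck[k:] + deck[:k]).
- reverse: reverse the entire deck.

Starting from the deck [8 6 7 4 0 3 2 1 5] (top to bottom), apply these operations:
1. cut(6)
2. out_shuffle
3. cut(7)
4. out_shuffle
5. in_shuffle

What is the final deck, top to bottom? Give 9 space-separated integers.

After op 1 (cut(6)): [2 1 5 8 6 7 4 0 3]
After op 2 (out_shuffle): [2 7 1 4 5 0 8 3 6]
After op 3 (cut(7)): [3 6 2 7 1 4 5 0 8]
After op 4 (out_shuffle): [3 4 6 5 2 0 7 8 1]
After op 5 (in_shuffle): [2 3 0 4 7 6 8 5 1]

Answer: 2 3 0 4 7 6 8 5 1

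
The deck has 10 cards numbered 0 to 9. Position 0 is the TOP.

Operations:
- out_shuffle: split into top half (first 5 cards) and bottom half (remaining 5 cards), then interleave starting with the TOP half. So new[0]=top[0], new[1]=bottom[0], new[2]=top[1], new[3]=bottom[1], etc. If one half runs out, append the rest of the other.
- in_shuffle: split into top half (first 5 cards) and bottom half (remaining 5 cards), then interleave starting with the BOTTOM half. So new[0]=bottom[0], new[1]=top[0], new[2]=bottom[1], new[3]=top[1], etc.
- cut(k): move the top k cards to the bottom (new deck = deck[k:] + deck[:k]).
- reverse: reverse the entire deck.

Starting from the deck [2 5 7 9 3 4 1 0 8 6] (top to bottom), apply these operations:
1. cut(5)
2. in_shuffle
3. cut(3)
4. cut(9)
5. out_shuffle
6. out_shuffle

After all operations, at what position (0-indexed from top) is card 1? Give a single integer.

After op 1 (cut(5)): [4 1 0 8 6 2 5 7 9 3]
After op 2 (in_shuffle): [2 4 5 1 7 0 9 8 3 6]
After op 3 (cut(3)): [1 7 0 9 8 3 6 2 4 5]
After op 4 (cut(9)): [5 1 7 0 9 8 3 6 2 4]
After op 5 (out_shuffle): [5 8 1 3 7 6 0 2 9 4]
After op 6 (out_shuffle): [5 6 8 0 1 2 3 9 7 4]
Card 1 is at position 4.

Answer: 4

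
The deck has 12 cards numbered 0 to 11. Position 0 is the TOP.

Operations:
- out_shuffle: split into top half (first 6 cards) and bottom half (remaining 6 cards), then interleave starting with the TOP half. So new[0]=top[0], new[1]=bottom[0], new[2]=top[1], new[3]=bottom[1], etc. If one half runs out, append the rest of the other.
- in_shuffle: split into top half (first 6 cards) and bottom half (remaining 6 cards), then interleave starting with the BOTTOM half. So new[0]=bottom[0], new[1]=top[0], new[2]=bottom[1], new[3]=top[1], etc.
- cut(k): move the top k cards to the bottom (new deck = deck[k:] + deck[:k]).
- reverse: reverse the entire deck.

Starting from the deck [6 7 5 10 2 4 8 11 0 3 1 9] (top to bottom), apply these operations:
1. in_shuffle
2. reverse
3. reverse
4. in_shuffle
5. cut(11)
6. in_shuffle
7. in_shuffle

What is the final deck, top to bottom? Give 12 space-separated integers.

Answer: 9 11 10 5 0 2 6 3 4 7 1 8

Derivation:
After op 1 (in_shuffle): [8 6 11 7 0 5 3 10 1 2 9 4]
After op 2 (reverse): [4 9 2 1 10 3 5 0 7 11 6 8]
After op 3 (reverse): [8 6 11 7 0 5 3 10 1 2 9 4]
After op 4 (in_shuffle): [3 8 10 6 1 11 2 7 9 0 4 5]
After op 5 (cut(11)): [5 3 8 10 6 1 11 2 7 9 0 4]
After op 6 (in_shuffle): [11 5 2 3 7 8 9 10 0 6 4 1]
After op 7 (in_shuffle): [9 11 10 5 0 2 6 3 4 7 1 8]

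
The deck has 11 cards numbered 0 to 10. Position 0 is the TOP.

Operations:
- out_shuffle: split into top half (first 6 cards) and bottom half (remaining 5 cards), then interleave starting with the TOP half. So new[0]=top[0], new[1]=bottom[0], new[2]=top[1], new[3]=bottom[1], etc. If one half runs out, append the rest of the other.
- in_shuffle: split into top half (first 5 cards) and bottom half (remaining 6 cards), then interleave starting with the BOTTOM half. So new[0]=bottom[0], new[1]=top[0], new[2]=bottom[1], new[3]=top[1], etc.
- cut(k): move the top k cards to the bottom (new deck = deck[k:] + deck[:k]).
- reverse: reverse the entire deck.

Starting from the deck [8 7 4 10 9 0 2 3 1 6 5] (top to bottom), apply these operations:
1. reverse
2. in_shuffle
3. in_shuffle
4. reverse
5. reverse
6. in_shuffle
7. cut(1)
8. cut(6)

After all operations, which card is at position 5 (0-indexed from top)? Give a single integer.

Answer: 1

Derivation:
After op 1 (reverse): [5 6 1 3 2 0 9 10 4 7 8]
After op 2 (in_shuffle): [0 5 9 6 10 1 4 3 7 2 8]
After op 3 (in_shuffle): [1 0 4 5 3 9 7 6 2 10 8]
After op 4 (reverse): [8 10 2 6 7 9 3 5 4 0 1]
After op 5 (reverse): [1 0 4 5 3 9 7 6 2 10 8]
After op 6 (in_shuffle): [9 1 7 0 6 4 2 5 10 3 8]
After op 7 (cut(1)): [1 7 0 6 4 2 5 10 3 8 9]
After op 8 (cut(6)): [5 10 3 8 9 1 7 0 6 4 2]
Position 5: card 1.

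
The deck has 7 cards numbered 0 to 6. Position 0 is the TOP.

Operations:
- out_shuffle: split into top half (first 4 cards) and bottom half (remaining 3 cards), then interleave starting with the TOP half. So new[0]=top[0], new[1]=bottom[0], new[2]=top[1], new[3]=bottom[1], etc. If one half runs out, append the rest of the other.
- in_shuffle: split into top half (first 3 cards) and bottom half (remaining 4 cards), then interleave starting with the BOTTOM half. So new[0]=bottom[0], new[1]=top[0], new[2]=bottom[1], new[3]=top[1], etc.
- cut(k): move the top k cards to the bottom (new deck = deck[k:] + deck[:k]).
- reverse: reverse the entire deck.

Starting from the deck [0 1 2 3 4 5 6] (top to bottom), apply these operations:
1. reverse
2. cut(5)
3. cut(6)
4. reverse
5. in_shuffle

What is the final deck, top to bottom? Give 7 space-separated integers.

After op 1 (reverse): [6 5 4 3 2 1 0]
After op 2 (cut(5)): [1 0 6 5 4 3 2]
After op 3 (cut(6)): [2 1 0 6 5 4 3]
After op 4 (reverse): [3 4 5 6 0 1 2]
After op 5 (in_shuffle): [6 3 0 4 1 5 2]

Answer: 6 3 0 4 1 5 2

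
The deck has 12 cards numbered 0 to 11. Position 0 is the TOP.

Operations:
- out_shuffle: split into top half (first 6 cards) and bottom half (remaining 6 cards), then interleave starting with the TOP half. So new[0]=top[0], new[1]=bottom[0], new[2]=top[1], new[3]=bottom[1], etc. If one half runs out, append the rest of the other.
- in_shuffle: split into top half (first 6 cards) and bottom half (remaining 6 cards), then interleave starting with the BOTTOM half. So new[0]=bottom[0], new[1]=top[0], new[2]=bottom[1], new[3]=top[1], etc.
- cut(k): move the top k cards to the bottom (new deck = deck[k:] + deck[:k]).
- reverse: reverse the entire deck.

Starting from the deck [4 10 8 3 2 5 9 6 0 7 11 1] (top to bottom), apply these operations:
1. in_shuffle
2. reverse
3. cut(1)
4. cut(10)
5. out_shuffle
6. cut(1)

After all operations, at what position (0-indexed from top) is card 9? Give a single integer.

Answer: 11

Derivation:
After op 1 (in_shuffle): [9 4 6 10 0 8 7 3 11 2 1 5]
After op 2 (reverse): [5 1 2 11 3 7 8 0 10 6 4 9]
After op 3 (cut(1)): [1 2 11 3 7 8 0 10 6 4 9 5]
After op 4 (cut(10)): [9 5 1 2 11 3 7 8 0 10 6 4]
After op 5 (out_shuffle): [9 7 5 8 1 0 2 10 11 6 3 4]
After op 6 (cut(1)): [7 5 8 1 0 2 10 11 6 3 4 9]
Card 9 is at position 11.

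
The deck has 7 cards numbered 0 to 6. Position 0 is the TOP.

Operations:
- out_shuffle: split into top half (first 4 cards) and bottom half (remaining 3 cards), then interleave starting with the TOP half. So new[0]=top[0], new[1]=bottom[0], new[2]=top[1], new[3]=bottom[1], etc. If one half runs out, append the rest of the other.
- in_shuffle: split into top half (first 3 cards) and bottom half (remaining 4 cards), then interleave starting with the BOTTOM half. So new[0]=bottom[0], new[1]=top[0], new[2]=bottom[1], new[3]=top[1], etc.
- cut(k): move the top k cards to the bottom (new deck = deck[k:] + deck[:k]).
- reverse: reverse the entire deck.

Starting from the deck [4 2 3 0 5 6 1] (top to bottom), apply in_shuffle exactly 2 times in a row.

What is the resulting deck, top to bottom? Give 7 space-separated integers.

Answer: 2 0 6 4 3 5 1

Derivation:
After op 1 (in_shuffle): [0 4 5 2 6 3 1]
After op 2 (in_shuffle): [2 0 6 4 3 5 1]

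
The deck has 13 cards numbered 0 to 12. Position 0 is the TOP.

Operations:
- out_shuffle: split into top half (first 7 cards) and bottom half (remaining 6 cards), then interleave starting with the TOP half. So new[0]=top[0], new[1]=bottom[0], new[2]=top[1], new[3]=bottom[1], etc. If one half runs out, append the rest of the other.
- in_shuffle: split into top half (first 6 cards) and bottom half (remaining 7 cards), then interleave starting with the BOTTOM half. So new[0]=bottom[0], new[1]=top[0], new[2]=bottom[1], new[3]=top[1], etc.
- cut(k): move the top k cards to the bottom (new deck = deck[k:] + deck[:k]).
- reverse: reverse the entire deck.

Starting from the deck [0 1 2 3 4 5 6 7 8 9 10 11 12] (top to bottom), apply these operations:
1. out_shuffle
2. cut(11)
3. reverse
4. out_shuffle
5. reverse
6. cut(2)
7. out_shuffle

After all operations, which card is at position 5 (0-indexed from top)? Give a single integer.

After op 1 (out_shuffle): [0 7 1 8 2 9 3 10 4 11 5 12 6]
After op 2 (cut(11)): [12 6 0 7 1 8 2 9 3 10 4 11 5]
After op 3 (reverse): [5 11 4 10 3 9 2 8 1 7 0 6 12]
After op 4 (out_shuffle): [5 8 11 1 4 7 10 0 3 6 9 12 2]
After op 5 (reverse): [2 12 9 6 3 0 10 7 4 1 11 8 5]
After op 6 (cut(2)): [9 6 3 0 10 7 4 1 11 8 5 2 12]
After op 7 (out_shuffle): [9 1 6 11 3 8 0 5 10 2 7 12 4]
Position 5: card 8.

Answer: 8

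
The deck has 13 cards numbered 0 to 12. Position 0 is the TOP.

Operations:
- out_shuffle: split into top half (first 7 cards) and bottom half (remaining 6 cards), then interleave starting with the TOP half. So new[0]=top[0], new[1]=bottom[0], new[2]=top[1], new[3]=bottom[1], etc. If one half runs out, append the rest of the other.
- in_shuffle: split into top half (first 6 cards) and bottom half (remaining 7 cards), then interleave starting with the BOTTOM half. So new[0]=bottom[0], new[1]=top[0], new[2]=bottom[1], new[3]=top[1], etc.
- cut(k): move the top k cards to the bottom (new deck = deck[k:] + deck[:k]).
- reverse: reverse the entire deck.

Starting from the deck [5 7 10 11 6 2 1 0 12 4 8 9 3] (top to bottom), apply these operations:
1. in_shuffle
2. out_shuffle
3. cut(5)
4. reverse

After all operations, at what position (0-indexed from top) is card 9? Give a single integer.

After op 1 (in_shuffle): [1 5 0 7 12 10 4 11 8 6 9 2 3]
After op 2 (out_shuffle): [1 11 5 8 0 6 7 9 12 2 10 3 4]
After op 3 (cut(5)): [6 7 9 12 2 10 3 4 1 11 5 8 0]
After op 4 (reverse): [0 8 5 11 1 4 3 10 2 12 9 7 6]
Card 9 is at position 10.

Answer: 10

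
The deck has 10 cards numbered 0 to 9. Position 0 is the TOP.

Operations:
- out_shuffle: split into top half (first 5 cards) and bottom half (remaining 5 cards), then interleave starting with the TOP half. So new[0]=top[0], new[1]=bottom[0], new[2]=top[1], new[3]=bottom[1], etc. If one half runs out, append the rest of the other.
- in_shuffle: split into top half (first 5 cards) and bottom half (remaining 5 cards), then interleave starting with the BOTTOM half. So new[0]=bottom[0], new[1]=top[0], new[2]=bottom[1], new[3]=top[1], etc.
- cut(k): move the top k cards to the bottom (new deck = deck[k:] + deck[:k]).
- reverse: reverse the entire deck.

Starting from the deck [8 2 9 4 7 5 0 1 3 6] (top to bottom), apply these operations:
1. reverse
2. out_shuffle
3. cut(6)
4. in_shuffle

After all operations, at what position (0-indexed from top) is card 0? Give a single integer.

Answer: 1

Derivation:
After op 1 (reverse): [6 3 1 0 5 7 4 9 2 8]
After op 2 (out_shuffle): [6 7 3 4 1 9 0 2 5 8]
After op 3 (cut(6)): [0 2 5 8 6 7 3 4 1 9]
After op 4 (in_shuffle): [7 0 3 2 4 5 1 8 9 6]
Card 0 is at position 1.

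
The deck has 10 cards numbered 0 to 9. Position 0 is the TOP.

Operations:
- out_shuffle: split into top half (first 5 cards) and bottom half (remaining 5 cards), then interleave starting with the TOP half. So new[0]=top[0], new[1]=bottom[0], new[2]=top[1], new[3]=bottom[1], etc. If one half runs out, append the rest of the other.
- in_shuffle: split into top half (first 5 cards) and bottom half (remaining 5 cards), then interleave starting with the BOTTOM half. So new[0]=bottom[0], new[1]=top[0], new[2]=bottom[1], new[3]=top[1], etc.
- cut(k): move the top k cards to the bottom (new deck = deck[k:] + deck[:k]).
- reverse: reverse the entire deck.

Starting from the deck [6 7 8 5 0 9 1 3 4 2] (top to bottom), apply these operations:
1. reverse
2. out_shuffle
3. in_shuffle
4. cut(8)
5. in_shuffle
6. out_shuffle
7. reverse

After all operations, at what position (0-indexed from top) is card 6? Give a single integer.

After op 1 (reverse): [2 4 3 1 9 0 5 8 7 6]
After op 2 (out_shuffle): [2 0 4 5 3 8 1 7 9 6]
After op 3 (in_shuffle): [8 2 1 0 7 4 9 5 6 3]
After op 4 (cut(8)): [6 3 8 2 1 0 7 4 9 5]
After op 5 (in_shuffle): [0 6 7 3 4 8 9 2 5 1]
After op 6 (out_shuffle): [0 8 6 9 7 2 3 5 4 1]
After op 7 (reverse): [1 4 5 3 2 7 9 6 8 0]
Card 6 is at position 7.

Answer: 7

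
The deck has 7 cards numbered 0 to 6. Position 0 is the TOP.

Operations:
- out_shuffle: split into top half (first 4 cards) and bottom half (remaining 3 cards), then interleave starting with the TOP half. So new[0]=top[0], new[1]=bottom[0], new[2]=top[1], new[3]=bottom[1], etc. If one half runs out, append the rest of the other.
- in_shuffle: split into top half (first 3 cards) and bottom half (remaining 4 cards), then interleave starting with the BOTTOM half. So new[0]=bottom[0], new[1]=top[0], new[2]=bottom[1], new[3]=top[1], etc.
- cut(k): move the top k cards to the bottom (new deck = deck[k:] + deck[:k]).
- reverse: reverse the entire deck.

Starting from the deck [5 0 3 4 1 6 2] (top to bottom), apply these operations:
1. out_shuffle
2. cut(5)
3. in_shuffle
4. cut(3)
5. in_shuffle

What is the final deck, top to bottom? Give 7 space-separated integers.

After op 1 (out_shuffle): [5 1 0 6 3 2 4]
After op 2 (cut(5)): [2 4 5 1 0 6 3]
After op 3 (in_shuffle): [1 2 0 4 6 5 3]
After op 4 (cut(3)): [4 6 5 3 1 2 0]
After op 5 (in_shuffle): [3 4 1 6 2 5 0]

Answer: 3 4 1 6 2 5 0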